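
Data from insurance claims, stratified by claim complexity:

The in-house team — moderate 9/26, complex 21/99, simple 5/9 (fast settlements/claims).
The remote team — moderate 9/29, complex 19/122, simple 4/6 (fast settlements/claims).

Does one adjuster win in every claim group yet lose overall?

No

Moderate: the in-house team 9/26 = 34.6%, the remote team 9/29 = 31.0% → the in-house team
Complex: the in-house team 21/99 = 21.2%, the remote team 19/122 = 15.6% → the in-house team
Simple: the in-house team 5/9 = 55.6%, the remote team 4/6 = 66.7% → the remote team
Overall: the in-house team 35/134 = 26.1%, the remote team 32/157 = 20.4% → the in-house team
Neither sweeps: the in-house team wins 2 of 3 groups, the remote team wins 1. The in-house team wins overall but not every group — no Simpson reversal.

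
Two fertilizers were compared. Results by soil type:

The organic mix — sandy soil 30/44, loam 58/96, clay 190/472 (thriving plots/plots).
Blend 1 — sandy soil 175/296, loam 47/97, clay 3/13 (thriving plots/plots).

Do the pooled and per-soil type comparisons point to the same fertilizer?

Sandy soil: the organic mix 30/44 = 68.2%, Blend 1 175/296 = 59.1% → the organic mix
Loam: the organic mix 58/96 = 60.4%, Blend 1 47/97 = 48.5% → the organic mix
Clay: the organic mix 190/472 = 40.3%, Blend 1 3/13 = 23.1% → the organic mix
Overall: the organic mix 278/612 = 45.4%, Blend 1 225/406 = 55.4% → Blend 1
The organic mix wins each soil group but Blend 1 wins overall — the comparison reverses. The organic mix's plots skew toward clay, which has a lower base rate.

No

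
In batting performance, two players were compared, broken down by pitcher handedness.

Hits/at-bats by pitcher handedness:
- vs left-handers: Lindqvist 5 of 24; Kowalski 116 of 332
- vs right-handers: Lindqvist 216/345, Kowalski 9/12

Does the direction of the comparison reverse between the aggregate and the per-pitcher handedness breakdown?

Vs left-handers: Lindqvist 5/24 = 20.8%, Kowalski 116/332 = 34.9% → Kowalski
Vs right-handers: Lindqvist 216/345 = 62.6%, Kowalski 9/12 = 75.0% → Kowalski
Overall: Lindqvist 221/369 = 59.9%, Kowalski 125/344 = 36.3% → Lindqvist
Kowalski wins each pitcher group but Lindqvist wins overall — the comparison reverses. Kowalski's at-bats skew toward vs left-handers, which has a lower base rate.

Yes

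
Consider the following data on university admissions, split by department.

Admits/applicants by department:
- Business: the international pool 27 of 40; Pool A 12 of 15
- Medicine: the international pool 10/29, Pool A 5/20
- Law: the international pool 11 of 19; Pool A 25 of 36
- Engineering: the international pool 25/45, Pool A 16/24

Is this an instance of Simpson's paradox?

Business: the international pool 27/40 = 67.5%, Pool A 12/15 = 80.0% → Pool A
Medicine: the international pool 10/29 = 34.5%, Pool A 5/20 = 25.0% → the international pool
Law: the international pool 11/19 = 57.9%, Pool A 25/36 = 69.4% → Pool A
Engineering: the international pool 25/45 = 55.6%, Pool A 16/24 = 66.7% → Pool A
Overall: the international pool 73/133 = 54.9%, Pool A 58/95 = 61.1% → Pool A
Neither sweeps: the international pool wins 1 of 4 groups, Pool A wins 3. Pool A wins overall but not every group — no Simpson reversal.

No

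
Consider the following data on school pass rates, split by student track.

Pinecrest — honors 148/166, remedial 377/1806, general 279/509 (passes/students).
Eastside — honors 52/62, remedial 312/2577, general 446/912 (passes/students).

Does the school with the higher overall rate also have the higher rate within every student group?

Honors: Pinecrest 148/166 = 89.2%, Eastside 52/62 = 83.9% → Pinecrest
Remedial: Pinecrest 377/1806 = 20.9%, Eastside 312/2577 = 12.1% → Pinecrest
General: Pinecrest 279/509 = 54.8%, Eastside 446/912 = 48.9% → Pinecrest
Overall: Pinecrest 804/2481 = 32.4%, Eastside 810/3551 = 22.8% → Pinecrest
Pinecrest wins overall and in every student group — no reversal.

Yes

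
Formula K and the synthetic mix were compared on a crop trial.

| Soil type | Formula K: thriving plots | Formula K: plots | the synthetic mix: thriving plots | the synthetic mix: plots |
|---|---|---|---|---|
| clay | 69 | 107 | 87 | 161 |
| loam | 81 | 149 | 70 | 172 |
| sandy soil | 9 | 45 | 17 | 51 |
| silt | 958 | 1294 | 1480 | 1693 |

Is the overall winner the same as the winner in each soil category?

No

Clay: Formula K 69/107 = 64.5%, the synthetic mix 87/161 = 54.0% → Formula K
Loam: Formula K 81/149 = 54.4%, the synthetic mix 70/172 = 40.7% → Formula K
Sandy soil: Formula K 9/45 = 20.0%, the synthetic mix 17/51 = 33.3% → the synthetic mix
Silt: Formula K 958/1294 = 74.0%, the synthetic mix 1480/1693 = 87.4% → the synthetic mix
Overall: Formula K 1117/1595 = 70.0%, the synthetic mix 1654/2077 = 79.6% → the synthetic mix
Neither sweeps: Formula K wins 2 of 4 groups, the synthetic mix wins 2. The synthetic mix wins overall but not every group — no Simpson reversal.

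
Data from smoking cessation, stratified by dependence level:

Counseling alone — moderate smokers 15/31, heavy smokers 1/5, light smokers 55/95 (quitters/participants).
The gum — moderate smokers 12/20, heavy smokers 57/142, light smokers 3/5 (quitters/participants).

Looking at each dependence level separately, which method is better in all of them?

Moderate smokers: counseling alone 15/31 = 48.4%, the gum 12/20 = 60.0% → the gum
Heavy smokers: counseling alone 1/5 = 20.0%, the gum 57/142 = 40.1% → the gum
Light smokers: counseling alone 55/95 = 57.9%, the gum 3/5 = 60.0% → the gum
The gum has the higher rate in all 3 groups.

the gum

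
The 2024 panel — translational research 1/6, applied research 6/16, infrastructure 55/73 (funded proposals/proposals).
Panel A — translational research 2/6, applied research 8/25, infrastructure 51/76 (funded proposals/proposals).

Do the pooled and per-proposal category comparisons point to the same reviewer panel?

No

Translational research: the 2024 panel 1/6 = 16.7%, Panel A 2/6 = 33.3% → Panel A
Applied research: the 2024 panel 6/16 = 37.5%, Panel A 8/25 = 32.0% → the 2024 panel
Infrastructure: the 2024 panel 55/73 = 75.3%, Panel A 51/76 = 67.1% → the 2024 panel
Overall: the 2024 panel 62/95 = 65.3%, Panel A 61/107 = 57.0% → the 2024 panel
Neither sweeps: the 2024 panel wins 2 of 3 groups, Panel A wins 1. The 2024 panel wins overall but not every group — no Simpson reversal.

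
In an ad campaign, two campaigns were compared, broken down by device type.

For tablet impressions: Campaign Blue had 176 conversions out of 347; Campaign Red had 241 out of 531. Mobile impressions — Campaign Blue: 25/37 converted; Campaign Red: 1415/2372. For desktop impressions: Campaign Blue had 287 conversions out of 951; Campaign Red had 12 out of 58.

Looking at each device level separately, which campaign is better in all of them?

Tablet: Campaign Blue 176/347 = 50.7%, Campaign Red 241/531 = 45.4% → Campaign Blue
Mobile: Campaign Blue 25/37 = 67.6%, Campaign Red 1415/2372 = 59.7% → Campaign Blue
Desktop: Campaign Blue 287/951 = 30.2%, Campaign Red 12/58 = 20.7% → Campaign Blue
Campaign Blue has the higher rate in all 3 groups.

Campaign Blue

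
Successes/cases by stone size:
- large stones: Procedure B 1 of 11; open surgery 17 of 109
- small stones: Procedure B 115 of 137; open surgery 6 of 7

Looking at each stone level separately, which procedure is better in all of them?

Large stones: Procedure B 1/11 = 9.1%, open surgery 17/109 = 15.6% → open surgery
Small stones: Procedure B 115/137 = 83.9%, open surgery 6/7 = 85.7% → open surgery
Open surgery has the higher rate in both groups.

open surgery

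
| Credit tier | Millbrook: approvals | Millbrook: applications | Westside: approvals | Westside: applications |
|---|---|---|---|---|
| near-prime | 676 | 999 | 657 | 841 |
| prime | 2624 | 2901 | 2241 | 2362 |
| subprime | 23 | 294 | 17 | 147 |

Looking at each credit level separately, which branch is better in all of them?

Westside

Near-prime: Millbrook 676/999 = 67.7%, Westside 657/841 = 78.1% → Westside
Prime: Millbrook 2624/2901 = 90.5%, Westside 2241/2362 = 94.9% → Westside
Subprime: Millbrook 23/294 = 7.8%, Westside 17/147 = 11.6% → Westside
Westside has the higher rate in all 3 groups.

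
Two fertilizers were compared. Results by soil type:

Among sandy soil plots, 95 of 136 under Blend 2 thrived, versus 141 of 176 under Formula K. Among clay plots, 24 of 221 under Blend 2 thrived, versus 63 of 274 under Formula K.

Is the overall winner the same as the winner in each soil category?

Sandy soil: Blend 2 95/136 = 69.9%, Formula K 141/176 = 80.1% → Formula K
Clay: Blend 2 24/221 = 10.9%, Formula K 63/274 = 23.0% → Formula K
Overall: Blend 2 119/357 = 33.3%, Formula K 204/450 = 45.3% → Formula K
Formula K wins overall and in every soil group — no reversal.

Yes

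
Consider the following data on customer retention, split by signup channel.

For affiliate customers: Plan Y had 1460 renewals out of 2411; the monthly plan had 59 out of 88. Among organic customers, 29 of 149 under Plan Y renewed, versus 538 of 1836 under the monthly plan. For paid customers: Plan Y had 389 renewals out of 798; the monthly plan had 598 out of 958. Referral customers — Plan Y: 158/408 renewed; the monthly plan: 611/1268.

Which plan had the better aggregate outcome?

Affiliate: Plan Y 1460/2411 = 60.6%, the monthly plan 59/88 = 67.0% → the monthly plan
Organic: Plan Y 29/149 = 19.5%, the monthly plan 538/1836 = 29.3% → the monthly plan
Paid: Plan Y 389/798 = 48.7%, the monthly plan 598/958 = 62.4% → the monthly plan
Referral: Plan Y 158/408 = 38.7%, the monthly plan 611/1268 = 48.2% → the monthly plan
Overall: Plan Y 2036/3766 = 54.1%, the monthly plan 1806/4150 = 43.5% → Plan Y
(The monthly plan wins every signup group but Plan Y wins overall — the monthly plan's customers skew toward the low-rate organic group.)

Plan Y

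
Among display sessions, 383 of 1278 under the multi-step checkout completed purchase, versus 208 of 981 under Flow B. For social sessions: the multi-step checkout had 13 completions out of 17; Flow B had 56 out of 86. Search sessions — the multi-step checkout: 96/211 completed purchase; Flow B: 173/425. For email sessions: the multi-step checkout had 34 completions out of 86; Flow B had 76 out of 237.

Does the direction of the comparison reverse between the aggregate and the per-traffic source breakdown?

Display: the multi-step checkout 383/1278 = 30.0%, Flow B 208/981 = 21.2% → the multi-step checkout
Social: the multi-step checkout 13/17 = 76.5%, Flow B 56/86 = 65.1% → the multi-step checkout
Search: the multi-step checkout 96/211 = 45.5%, Flow B 173/425 = 40.7% → the multi-step checkout
Email: the multi-step checkout 34/86 = 39.5%, Flow B 76/237 = 32.1% → the multi-step checkout
Overall: the multi-step checkout 526/1592 = 33.0%, Flow B 513/1729 = 29.7% → the multi-step checkout
The multi-step checkout wins overall and in every traffic group — no reversal.

No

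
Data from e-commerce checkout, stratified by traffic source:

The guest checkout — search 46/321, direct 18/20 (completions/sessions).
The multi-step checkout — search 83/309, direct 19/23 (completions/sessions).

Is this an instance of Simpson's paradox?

Search: the guest checkout 46/321 = 14.3%, the multi-step checkout 83/309 = 26.9% → the multi-step checkout
Direct: the guest checkout 18/20 = 90.0%, the multi-step checkout 19/23 = 82.6% → the guest checkout
Overall: the guest checkout 64/341 = 18.8%, the multi-step checkout 102/332 = 30.7% → the multi-step checkout
Neither sweeps: the guest checkout wins 1 of 2 groups, the multi-step checkout wins 1. The multi-step checkout wins overall but not every group — no Simpson reversal.

No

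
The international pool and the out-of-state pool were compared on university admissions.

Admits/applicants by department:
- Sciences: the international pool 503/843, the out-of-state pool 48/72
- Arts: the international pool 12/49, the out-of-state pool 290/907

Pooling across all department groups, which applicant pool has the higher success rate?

the international pool

Sciences: the international pool 503/843 = 59.7%, the out-of-state pool 48/72 = 66.7% → the out-of-state pool
Arts: the international pool 12/49 = 24.5%, the out-of-state pool 290/907 = 32.0% → the out-of-state pool
Overall: the international pool 515/892 = 57.7%, the out-of-state pool 338/979 = 34.5% → the international pool
(The out-of-state pool wins every department group but the international pool wins overall — the out-of-state pool's applicants skew toward the low-rate Arts group.)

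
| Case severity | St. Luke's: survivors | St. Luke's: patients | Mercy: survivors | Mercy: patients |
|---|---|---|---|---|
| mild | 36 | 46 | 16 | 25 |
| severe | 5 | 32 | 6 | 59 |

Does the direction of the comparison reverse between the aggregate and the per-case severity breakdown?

No

Mild: St. Luke's 36/46 = 78.3%, Mercy 16/25 = 64.0% → St. Luke's
Severe: St. Luke's 5/32 = 15.6%, Mercy 6/59 = 10.2% → St. Luke's
Overall: St. Luke's 41/78 = 52.6%, Mercy 22/84 = 26.2% → St. Luke's
St. Luke's wins overall and in every case group — no reversal.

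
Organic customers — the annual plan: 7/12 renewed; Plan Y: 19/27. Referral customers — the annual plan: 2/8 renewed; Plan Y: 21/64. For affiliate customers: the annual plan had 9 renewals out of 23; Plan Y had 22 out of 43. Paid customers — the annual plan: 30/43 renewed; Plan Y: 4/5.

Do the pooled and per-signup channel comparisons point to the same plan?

Organic: the annual plan 7/12 = 58.3%, Plan Y 19/27 = 70.4% → Plan Y
Referral: the annual plan 2/8 = 25.0%, Plan Y 21/64 = 32.8% → Plan Y
Affiliate: the annual plan 9/23 = 39.1%, Plan Y 22/43 = 51.2% → Plan Y
Paid: the annual plan 30/43 = 69.8%, Plan Y 4/5 = 80.0% → Plan Y
Overall: the annual plan 48/86 = 55.8%, Plan Y 66/139 = 47.5% → the annual plan
Plan Y wins each signup group but the annual plan wins overall — the comparison reverses. Plan Y's customers skew toward referral, which has a lower base rate.

No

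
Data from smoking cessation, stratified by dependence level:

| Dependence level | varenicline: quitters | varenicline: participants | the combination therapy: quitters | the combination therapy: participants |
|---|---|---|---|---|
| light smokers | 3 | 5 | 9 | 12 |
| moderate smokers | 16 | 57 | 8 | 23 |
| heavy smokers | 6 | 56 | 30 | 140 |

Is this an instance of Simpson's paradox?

No

Light smokers: varenicline 3/5 = 60.0%, the combination therapy 9/12 = 75.0% → the combination therapy
Moderate smokers: varenicline 16/57 = 28.1%, the combination therapy 8/23 = 34.8% → the combination therapy
Heavy smokers: varenicline 6/56 = 10.7%, the combination therapy 30/140 = 21.4% → the combination therapy
Overall: varenicline 25/118 = 21.2%, the combination therapy 47/175 = 26.9% → the combination therapy
The combination therapy wins overall and in every dependence group — no reversal.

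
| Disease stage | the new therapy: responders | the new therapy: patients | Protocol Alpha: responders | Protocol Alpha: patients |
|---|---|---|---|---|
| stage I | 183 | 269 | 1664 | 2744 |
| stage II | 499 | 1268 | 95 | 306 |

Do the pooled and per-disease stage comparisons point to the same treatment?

Stage I: the new therapy 183/269 = 68.0%, Protocol Alpha 1664/2744 = 60.6% → the new therapy
Stage II: the new therapy 499/1268 = 39.4%, Protocol Alpha 95/306 = 31.0% → the new therapy
Overall: the new therapy 682/1537 = 44.4%, Protocol Alpha 1759/3050 = 57.7% → Protocol Alpha
The new therapy wins each disease group but Protocol Alpha wins overall — the comparison reverses. The new therapy's patients skew toward stage II, which has a lower base rate.

No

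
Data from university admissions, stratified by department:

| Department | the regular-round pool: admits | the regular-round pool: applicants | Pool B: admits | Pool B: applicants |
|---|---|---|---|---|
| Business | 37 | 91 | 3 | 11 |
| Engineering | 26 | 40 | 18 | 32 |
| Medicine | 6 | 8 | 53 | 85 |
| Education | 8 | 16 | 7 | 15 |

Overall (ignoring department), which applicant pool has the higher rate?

Pool B

Business: the regular-round pool 37/91 = 40.7%, Pool B 3/11 = 27.3% → the regular-round pool
Engineering: the regular-round pool 26/40 = 65.0%, Pool B 18/32 = 56.2% → the regular-round pool
Medicine: the regular-round pool 6/8 = 75.0%, Pool B 53/85 = 62.4% → the regular-round pool
Education: the regular-round pool 8/16 = 50.0%, Pool B 7/15 = 46.7% → the regular-round pool
Overall: the regular-round pool 77/155 = 49.7%, Pool B 81/143 = 56.6% → Pool B
(The regular-round pool wins every department group but Pool B wins overall — the regular-round pool's applicants skew toward the low-rate Business group.)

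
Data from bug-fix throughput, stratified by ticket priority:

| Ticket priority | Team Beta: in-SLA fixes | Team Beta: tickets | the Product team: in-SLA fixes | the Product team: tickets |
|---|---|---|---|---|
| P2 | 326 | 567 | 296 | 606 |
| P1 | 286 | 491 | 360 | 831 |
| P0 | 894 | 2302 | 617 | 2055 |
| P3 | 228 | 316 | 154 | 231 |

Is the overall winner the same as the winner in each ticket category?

P2: Team Beta 326/567 = 57.5%, the Product team 296/606 = 48.8% → Team Beta
P1: Team Beta 286/491 = 58.2%, the Product team 360/831 = 43.3% → Team Beta
P0: Team Beta 894/2302 = 38.8%, the Product team 617/2055 = 30.0% → Team Beta
P3: Team Beta 228/316 = 72.2%, the Product team 154/231 = 66.7% → Team Beta
Overall: Team Beta 1734/3676 = 47.2%, the Product team 1427/3723 = 38.3% → Team Beta
Team Beta wins overall and in every ticket group — no reversal.

Yes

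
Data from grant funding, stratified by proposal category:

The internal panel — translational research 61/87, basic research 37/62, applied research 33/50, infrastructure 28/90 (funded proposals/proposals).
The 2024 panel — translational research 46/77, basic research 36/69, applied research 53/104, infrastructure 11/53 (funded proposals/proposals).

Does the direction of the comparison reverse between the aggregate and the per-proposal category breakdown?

Translational research: the internal panel 61/87 = 70.1%, the 2024 panel 46/77 = 59.7% → the internal panel
Basic research: the internal panel 37/62 = 59.7%, the 2024 panel 36/69 = 52.2% → the internal panel
Applied research: the internal panel 33/50 = 66.0%, the 2024 panel 53/104 = 51.0% → the internal panel
Infrastructure: the internal panel 28/90 = 31.1%, the 2024 panel 11/53 = 20.8% → the internal panel
Overall: the internal panel 159/289 = 55.0%, the 2024 panel 146/303 = 48.2% → the internal panel
The internal panel wins overall and in every proposal group — no reversal.

No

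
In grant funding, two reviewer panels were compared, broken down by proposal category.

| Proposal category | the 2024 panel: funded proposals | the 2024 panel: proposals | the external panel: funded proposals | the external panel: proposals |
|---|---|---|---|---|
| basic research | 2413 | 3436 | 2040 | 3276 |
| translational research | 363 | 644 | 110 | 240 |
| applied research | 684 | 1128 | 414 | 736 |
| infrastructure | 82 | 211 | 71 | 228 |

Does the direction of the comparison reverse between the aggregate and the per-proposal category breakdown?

Basic research: the 2024 panel 2413/3436 = 70.2%, the external panel 2040/3276 = 62.3% → the 2024 panel
Translational research: the 2024 panel 363/644 = 56.4%, the external panel 110/240 = 45.8% → the 2024 panel
Applied research: the 2024 panel 684/1128 = 60.6%, the external panel 414/736 = 56.2% → the 2024 panel
Infrastructure: the 2024 panel 82/211 = 38.9%, the external panel 71/228 = 31.1% → the 2024 panel
Overall: the 2024 panel 3542/5419 = 65.4%, the external panel 2635/4480 = 58.8% → the 2024 panel
The 2024 panel wins overall and in every proposal group — no reversal.

No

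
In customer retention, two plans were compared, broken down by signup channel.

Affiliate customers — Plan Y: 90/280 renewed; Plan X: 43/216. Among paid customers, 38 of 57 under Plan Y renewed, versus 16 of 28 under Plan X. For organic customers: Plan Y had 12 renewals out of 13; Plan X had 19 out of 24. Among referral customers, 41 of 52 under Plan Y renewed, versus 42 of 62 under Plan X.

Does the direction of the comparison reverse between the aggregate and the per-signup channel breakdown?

Affiliate: Plan Y 90/280 = 32.1%, Plan X 43/216 = 19.9% → Plan Y
Paid: Plan Y 38/57 = 66.7%, Plan X 16/28 = 57.1% → Plan Y
Organic: Plan Y 12/13 = 92.3%, Plan X 19/24 = 79.2% → Plan Y
Referral: Plan Y 41/52 = 78.8%, Plan X 42/62 = 67.7% → Plan Y
Overall: Plan Y 181/402 = 45.0%, Plan X 120/330 = 36.4% → Plan Y
Plan Y wins overall and in every signup group — no reversal.

No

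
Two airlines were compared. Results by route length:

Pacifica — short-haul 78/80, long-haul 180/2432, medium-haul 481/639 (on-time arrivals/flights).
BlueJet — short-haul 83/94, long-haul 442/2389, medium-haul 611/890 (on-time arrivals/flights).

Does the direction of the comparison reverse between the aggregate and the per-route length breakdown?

No

Short-haul: Pacifica 78/80 = 97.5%, BlueJet 83/94 = 88.3% → Pacifica
Long-haul: Pacifica 180/2432 = 7.4%, BlueJet 442/2389 = 18.5% → BlueJet
Medium-haul: Pacifica 481/639 = 75.3%, BlueJet 611/890 = 68.7% → Pacifica
Overall: Pacifica 739/3151 = 23.5%, BlueJet 1136/3373 = 33.7% → BlueJet
Neither sweeps: Pacifica wins 2 of 3 groups, BlueJet wins 1. BlueJet wins overall but not every group — no Simpson reversal.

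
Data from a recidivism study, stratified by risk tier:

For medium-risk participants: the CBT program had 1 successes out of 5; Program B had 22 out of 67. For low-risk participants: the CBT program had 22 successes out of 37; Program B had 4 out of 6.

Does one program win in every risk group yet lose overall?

Medium-risk: the CBT program 1/5 = 20.0%, Program B 22/67 = 32.8% → Program B
Low-risk: the CBT program 22/37 = 59.5%, Program B 4/6 = 66.7% → Program B
Overall: the CBT program 23/42 = 54.8%, Program B 26/73 = 35.6% → the CBT program
Program B wins each risk group but the CBT program wins overall — the comparison reverses. Program B's participants skew toward medium-risk, which has a lower base rate.

Yes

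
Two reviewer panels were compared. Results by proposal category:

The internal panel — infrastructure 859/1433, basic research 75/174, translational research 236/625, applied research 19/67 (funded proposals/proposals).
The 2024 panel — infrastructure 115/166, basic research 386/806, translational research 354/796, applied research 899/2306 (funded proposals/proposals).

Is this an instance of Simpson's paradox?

Yes

Infrastructure: the internal panel 859/1433 = 59.9%, the 2024 panel 115/166 = 69.3% → the 2024 panel
Basic research: the internal panel 75/174 = 43.1%, the 2024 panel 386/806 = 47.9% → the 2024 panel
Translational research: the internal panel 236/625 = 37.8%, the 2024 panel 354/796 = 44.5% → the 2024 panel
Applied research: the internal panel 19/67 = 28.4%, the 2024 panel 899/2306 = 39.0% → the 2024 panel
Overall: the internal panel 1189/2299 = 51.7%, the 2024 panel 1754/4074 = 43.1% → the internal panel
The 2024 panel wins each proposal group but the internal panel wins overall — the comparison reverses. The 2024 panel's proposals skew toward applied research, which has a lower base rate.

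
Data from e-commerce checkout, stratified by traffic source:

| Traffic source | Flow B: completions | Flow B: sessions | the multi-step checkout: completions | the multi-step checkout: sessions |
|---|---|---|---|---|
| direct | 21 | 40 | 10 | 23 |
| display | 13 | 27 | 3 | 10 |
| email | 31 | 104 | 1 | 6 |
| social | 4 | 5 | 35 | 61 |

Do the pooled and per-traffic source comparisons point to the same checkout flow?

Direct: Flow B 21/40 = 52.5%, the multi-step checkout 10/23 = 43.5% → Flow B
Display: Flow B 13/27 = 48.1%, the multi-step checkout 3/10 = 30.0% → Flow B
Email: Flow B 31/104 = 29.8%, the multi-step checkout 1/6 = 16.7% → Flow B
Social: Flow B 4/5 = 80.0%, the multi-step checkout 35/61 = 57.4% → Flow B
Overall: Flow B 69/176 = 39.2%, the multi-step checkout 49/100 = 49.0% → the multi-step checkout
Flow B wins each traffic group but the multi-step checkout wins overall — the comparison reverses. Flow B's sessions skew toward email, which has a lower base rate.

No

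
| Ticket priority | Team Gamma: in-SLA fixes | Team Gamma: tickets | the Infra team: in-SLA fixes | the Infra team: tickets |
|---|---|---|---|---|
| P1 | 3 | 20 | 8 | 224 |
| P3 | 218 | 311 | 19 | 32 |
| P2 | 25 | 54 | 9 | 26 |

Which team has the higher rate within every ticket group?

P1: Team Gamma 3/20 = 15.0%, the Infra team 8/224 = 3.6% → Team Gamma
P3: Team Gamma 218/311 = 70.1%, the Infra team 19/32 = 59.4% → Team Gamma
P2: Team Gamma 25/54 = 46.3%, the Infra team 9/26 = 34.6% → Team Gamma
Team Gamma has the higher rate in all 3 groups.

Team Gamma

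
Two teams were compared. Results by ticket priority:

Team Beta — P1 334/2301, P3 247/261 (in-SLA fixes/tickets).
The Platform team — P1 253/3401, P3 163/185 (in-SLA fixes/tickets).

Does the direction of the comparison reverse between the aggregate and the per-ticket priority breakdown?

No

P1: Team Beta 334/2301 = 14.5%, the Platform team 253/3401 = 7.4% → Team Beta
P3: Team Beta 247/261 = 94.6%, the Platform team 163/185 = 88.1% → Team Beta
Overall: Team Beta 581/2562 = 22.7%, the Platform team 416/3586 = 11.6% → Team Beta
Team Beta wins overall and in every ticket group — no reversal.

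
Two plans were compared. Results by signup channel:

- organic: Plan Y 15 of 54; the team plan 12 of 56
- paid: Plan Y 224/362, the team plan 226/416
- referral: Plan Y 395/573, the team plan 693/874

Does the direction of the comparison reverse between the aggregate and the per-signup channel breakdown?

No

Organic: Plan Y 15/54 = 27.8%, the team plan 12/56 = 21.4% → Plan Y
Paid: Plan Y 224/362 = 61.9%, the team plan 226/416 = 54.3% → Plan Y
Referral: Plan Y 395/573 = 68.9%, the team plan 693/874 = 79.3% → the team plan
Overall: Plan Y 634/989 = 64.1%, the team plan 931/1346 = 69.2% → the team plan
Neither sweeps: Plan Y wins 2 of 3 groups, the team plan wins 1. The team plan wins overall but not every group — no Simpson reversal.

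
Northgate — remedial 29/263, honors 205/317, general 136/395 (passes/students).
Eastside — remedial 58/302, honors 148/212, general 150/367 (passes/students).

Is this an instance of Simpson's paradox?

Remedial: Northgate 29/263 = 11.0%, Eastside 58/302 = 19.2% → Eastside
Honors: Northgate 205/317 = 64.7%, Eastside 148/212 = 69.8% → Eastside
General: Northgate 136/395 = 34.4%, Eastside 150/367 = 40.9% → Eastside
Overall: Northgate 370/975 = 37.9%, Eastside 356/881 = 40.4% → Eastside
Eastside wins overall and in every student group — no reversal.

No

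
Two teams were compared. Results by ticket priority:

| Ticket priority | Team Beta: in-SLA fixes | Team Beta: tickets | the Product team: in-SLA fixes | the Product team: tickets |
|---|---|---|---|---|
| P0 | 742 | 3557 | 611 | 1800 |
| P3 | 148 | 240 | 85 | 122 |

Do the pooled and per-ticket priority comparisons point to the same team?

P0: Team Beta 742/3557 = 20.9%, the Product team 611/1800 = 33.9% → the Product team
P3: Team Beta 148/240 = 61.7%, the Product team 85/122 = 69.7% → the Product team
Overall: Team Beta 890/3797 = 23.4%, the Product team 696/1922 = 36.2% → the Product team
The Product team wins overall and in every ticket group — no reversal.

Yes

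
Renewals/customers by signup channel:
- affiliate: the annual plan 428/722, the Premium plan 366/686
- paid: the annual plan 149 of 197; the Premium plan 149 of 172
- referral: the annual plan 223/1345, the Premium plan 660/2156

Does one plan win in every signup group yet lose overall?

No

Affiliate: the annual plan 428/722 = 59.3%, the Premium plan 366/686 = 53.4% → the annual plan
Paid: the annual plan 149/197 = 75.6%, the Premium plan 149/172 = 86.6% → the Premium plan
Referral: the annual plan 223/1345 = 16.6%, the Premium plan 660/2156 = 30.6% → the Premium plan
Overall: the annual plan 800/2264 = 35.3%, the Premium plan 1175/3014 = 39.0% → the Premium plan
Neither sweeps: the annual plan wins 1 of 3 groups, the Premium plan wins 2. The Premium plan wins overall but not every group — no Simpson reversal.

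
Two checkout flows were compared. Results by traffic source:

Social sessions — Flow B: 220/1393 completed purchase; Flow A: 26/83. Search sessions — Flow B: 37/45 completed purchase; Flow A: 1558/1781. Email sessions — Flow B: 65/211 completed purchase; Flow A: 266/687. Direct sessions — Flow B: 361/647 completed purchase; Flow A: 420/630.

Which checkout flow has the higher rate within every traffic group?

Social: Flow B 220/1393 = 15.8%, Flow A 26/83 = 31.3% → Flow A
Search: Flow B 37/45 = 82.2%, Flow A 1558/1781 = 87.5% → Flow A
Email: Flow B 65/211 = 30.8%, Flow A 266/687 = 38.7% → Flow A
Direct: Flow B 361/647 = 55.8%, Flow A 420/630 = 66.7% → Flow A
Flow A has the higher rate in all 4 groups.

Flow A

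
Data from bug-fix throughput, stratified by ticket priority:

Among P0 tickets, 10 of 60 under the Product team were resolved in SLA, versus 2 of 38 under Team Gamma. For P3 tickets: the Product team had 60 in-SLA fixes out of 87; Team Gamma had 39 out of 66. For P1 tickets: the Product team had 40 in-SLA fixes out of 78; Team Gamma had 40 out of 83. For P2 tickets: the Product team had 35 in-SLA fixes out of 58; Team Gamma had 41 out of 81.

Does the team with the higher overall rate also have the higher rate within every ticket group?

Yes

P0: the Product team 10/60 = 16.7%, Team Gamma 2/38 = 5.3% → the Product team
P3: the Product team 60/87 = 69.0%, Team Gamma 39/66 = 59.1% → the Product team
P1: the Product team 40/78 = 51.3%, Team Gamma 40/83 = 48.2% → the Product team
P2: the Product team 35/58 = 60.3%, Team Gamma 41/81 = 50.6% → the Product team
Overall: the Product team 145/283 = 51.2%, Team Gamma 122/268 = 45.5% → the Product team
The Product team wins overall and in every ticket group — no reversal.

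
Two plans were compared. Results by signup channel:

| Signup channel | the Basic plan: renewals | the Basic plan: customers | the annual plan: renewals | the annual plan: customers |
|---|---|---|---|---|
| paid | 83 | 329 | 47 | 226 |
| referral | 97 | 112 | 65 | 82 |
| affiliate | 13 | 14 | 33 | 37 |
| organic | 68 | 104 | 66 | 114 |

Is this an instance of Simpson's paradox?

No

Paid: the Basic plan 83/329 = 25.2%, the annual plan 47/226 = 20.8% → the Basic plan
Referral: the Basic plan 97/112 = 86.6%, the annual plan 65/82 = 79.3% → the Basic plan
Affiliate: the Basic plan 13/14 = 92.9%, the annual plan 33/37 = 89.2% → the Basic plan
Organic: the Basic plan 68/104 = 65.4%, the annual plan 66/114 = 57.9% → the Basic plan
Overall: the Basic plan 261/559 = 46.7%, the annual plan 211/459 = 46.0% → the Basic plan
The Basic plan wins overall and in every signup group — no reversal.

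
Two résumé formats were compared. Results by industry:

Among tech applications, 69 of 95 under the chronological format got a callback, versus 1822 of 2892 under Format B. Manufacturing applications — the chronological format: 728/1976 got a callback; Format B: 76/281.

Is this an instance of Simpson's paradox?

Tech: the chronological format 69/95 = 72.6%, Format B 1822/2892 = 63.0% → the chronological format
Manufacturing: the chronological format 728/1976 = 36.8%, Format B 76/281 = 27.0% → the chronological format
Overall: the chronological format 797/2071 = 38.5%, Format B 1898/3173 = 59.8% → Format B
The chronological format wins each industry group but Format B wins overall — the comparison reverses. The chronological format's applications skew toward manufacturing, which has a lower base rate.

Yes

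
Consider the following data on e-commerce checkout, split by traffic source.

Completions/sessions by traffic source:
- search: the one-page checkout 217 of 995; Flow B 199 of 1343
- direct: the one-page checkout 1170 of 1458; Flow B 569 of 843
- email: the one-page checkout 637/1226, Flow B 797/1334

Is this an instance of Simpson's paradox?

No

Search: the one-page checkout 217/995 = 21.8%, Flow B 199/1343 = 14.8% → the one-page checkout
Direct: the one-page checkout 1170/1458 = 80.2%, Flow B 569/843 = 67.5% → the one-page checkout
Email: the one-page checkout 637/1226 = 52.0%, Flow B 797/1334 = 59.7% → Flow B
Overall: the one-page checkout 2024/3679 = 55.0%, Flow B 1565/3520 = 44.5% → the one-page checkout
Neither sweeps: the one-page checkout wins 2 of 3 groups, Flow B wins 1. The one-page checkout wins overall but not every group — no Simpson reversal.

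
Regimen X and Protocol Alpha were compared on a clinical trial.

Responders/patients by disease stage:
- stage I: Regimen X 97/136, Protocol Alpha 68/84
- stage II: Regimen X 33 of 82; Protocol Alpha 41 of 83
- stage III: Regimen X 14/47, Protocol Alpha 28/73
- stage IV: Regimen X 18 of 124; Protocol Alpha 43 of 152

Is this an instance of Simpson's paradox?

Stage I: Regimen X 97/136 = 71.3%, Protocol Alpha 68/84 = 81.0% → Protocol Alpha
Stage II: Regimen X 33/82 = 40.2%, Protocol Alpha 41/83 = 49.4% → Protocol Alpha
Stage III: Regimen X 14/47 = 29.8%, Protocol Alpha 28/73 = 38.4% → Protocol Alpha
Stage IV: Regimen X 18/124 = 14.5%, Protocol Alpha 43/152 = 28.3% → Protocol Alpha
Overall: Regimen X 162/389 = 41.6%, Protocol Alpha 180/392 = 45.9% → Protocol Alpha
Protocol Alpha wins overall and in every disease group — no reversal.

No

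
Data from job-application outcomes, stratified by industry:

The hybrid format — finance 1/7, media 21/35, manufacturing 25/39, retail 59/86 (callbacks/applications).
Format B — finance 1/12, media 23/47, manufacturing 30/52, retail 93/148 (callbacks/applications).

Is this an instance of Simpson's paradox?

Finance: the hybrid format 1/7 = 14.3%, Format B 1/12 = 8.3% → the hybrid format
Media: the hybrid format 21/35 = 60.0%, Format B 23/47 = 48.9% → the hybrid format
Manufacturing: the hybrid format 25/39 = 64.1%, Format B 30/52 = 57.7% → the hybrid format
Retail: the hybrid format 59/86 = 68.6%, Format B 93/148 = 62.8% → the hybrid format
Overall: the hybrid format 106/167 = 63.5%, Format B 147/259 = 56.8% → the hybrid format
The hybrid format wins overall and in every industry group — no reversal.

No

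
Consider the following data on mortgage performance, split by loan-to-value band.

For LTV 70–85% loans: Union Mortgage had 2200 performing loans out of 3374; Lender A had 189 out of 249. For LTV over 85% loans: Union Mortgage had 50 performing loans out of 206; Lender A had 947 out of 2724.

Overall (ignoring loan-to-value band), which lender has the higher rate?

Union Mortgage

LTV 70–85%: Union Mortgage 2200/3374 = 65.2%, Lender A 189/249 = 75.9% → Lender A
LTV over 85%: Union Mortgage 50/206 = 24.3%, Lender A 947/2724 = 34.8% → Lender A
Overall: Union Mortgage 2250/3580 = 62.8%, Lender A 1136/2973 = 38.2% → Union Mortgage
(Lender A wins every loan-to-value group but Union Mortgage wins overall — Lender A's loans skew toward the low-rate LTV over 85% group.)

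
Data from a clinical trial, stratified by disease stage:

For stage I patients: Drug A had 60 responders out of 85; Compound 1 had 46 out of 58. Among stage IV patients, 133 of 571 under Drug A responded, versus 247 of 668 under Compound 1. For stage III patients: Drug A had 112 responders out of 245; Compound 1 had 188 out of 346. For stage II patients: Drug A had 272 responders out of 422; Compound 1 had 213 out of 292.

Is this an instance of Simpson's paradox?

Stage I: Drug A 60/85 = 70.6%, Compound 1 46/58 = 79.3% → Compound 1
Stage IV: Drug A 133/571 = 23.3%, Compound 1 247/668 = 37.0% → Compound 1
Stage III: Drug A 112/245 = 45.7%, Compound 1 188/346 = 54.3% → Compound 1
Stage II: Drug A 272/422 = 64.5%, Compound 1 213/292 = 72.9% → Compound 1
Overall: Drug A 577/1323 = 43.6%, Compound 1 694/1364 = 50.9% → Compound 1
Compound 1 wins overall and in every disease group — no reversal.

No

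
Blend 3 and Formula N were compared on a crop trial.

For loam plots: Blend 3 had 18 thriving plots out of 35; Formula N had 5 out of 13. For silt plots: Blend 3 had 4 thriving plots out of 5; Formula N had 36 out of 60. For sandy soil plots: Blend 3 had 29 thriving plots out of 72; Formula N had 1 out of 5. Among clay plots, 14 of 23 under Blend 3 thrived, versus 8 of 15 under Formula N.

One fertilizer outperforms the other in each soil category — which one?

Blend 3

Loam: Blend 3 18/35 = 51.4%, Formula N 5/13 = 38.5% → Blend 3
Silt: Blend 3 4/5 = 80.0%, Formula N 36/60 = 60.0% → Blend 3
Sandy soil: Blend 3 29/72 = 40.3%, Formula N 1/5 = 20.0% → Blend 3
Clay: Blend 3 14/23 = 60.9%, Formula N 8/15 = 53.3% → Blend 3
Blend 3 has the higher rate in all 4 groups.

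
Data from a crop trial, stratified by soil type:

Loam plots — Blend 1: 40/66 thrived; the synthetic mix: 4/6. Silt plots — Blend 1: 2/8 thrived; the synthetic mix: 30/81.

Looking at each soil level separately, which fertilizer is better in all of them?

the synthetic mix

Loam: Blend 1 40/66 = 60.6%, the synthetic mix 4/6 = 66.7% → the synthetic mix
Silt: Blend 1 2/8 = 25.0%, the synthetic mix 30/81 = 37.0% → the synthetic mix
The synthetic mix has the higher rate in both groups.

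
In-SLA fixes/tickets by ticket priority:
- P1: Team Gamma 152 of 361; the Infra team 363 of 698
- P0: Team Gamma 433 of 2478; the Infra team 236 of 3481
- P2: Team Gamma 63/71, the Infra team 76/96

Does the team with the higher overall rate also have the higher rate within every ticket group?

No

P1: Team Gamma 152/361 = 42.1%, the Infra team 363/698 = 52.0% → the Infra team
P0: Team Gamma 433/2478 = 17.5%, the Infra team 236/3481 = 6.8% → Team Gamma
P2: Team Gamma 63/71 = 88.7%, the Infra team 76/96 = 79.2% → Team Gamma
Overall: Team Gamma 648/2910 = 22.3%, the Infra team 675/4275 = 15.8% → Team Gamma
Neither sweeps: Team Gamma wins 2 of 3 groups, the Infra team wins 1. Team Gamma wins overall but not every group — no Simpson reversal.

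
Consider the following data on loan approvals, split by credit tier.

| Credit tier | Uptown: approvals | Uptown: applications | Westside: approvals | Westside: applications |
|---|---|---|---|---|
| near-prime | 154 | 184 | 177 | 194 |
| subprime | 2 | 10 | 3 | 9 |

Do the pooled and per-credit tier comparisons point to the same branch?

Near-prime: Uptown 154/184 = 83.7%, Westside 177/194 = 91.2% → Westside
Subprime: Uptown 2/10 = 20.0%, Westside 3/9 = 33.3% → Westside
Overall: Uptown 156/194 = 80.4%, Westside 180/203 = 88.7% → Westside
Westside wins overall and in every credit group — no reversal.

Yes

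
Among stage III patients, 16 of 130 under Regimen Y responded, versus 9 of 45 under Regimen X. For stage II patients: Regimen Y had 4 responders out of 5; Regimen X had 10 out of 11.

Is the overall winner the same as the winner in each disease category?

Stage III: Regimen Y 16/130 = 12.3%, Regimen X 9/45 = 20.0% → Regimen X
Stage II: Regimen Y 4/5 = 80.0%, Regimen X 10/11 = 90.9% → Regimen X
Overall: Regimen Y 20/135 = 14.8%, Regimen X 19/56 = 33.9% → Regimen X
Regimen X wins overall and in every disease group — no reversal.

Yes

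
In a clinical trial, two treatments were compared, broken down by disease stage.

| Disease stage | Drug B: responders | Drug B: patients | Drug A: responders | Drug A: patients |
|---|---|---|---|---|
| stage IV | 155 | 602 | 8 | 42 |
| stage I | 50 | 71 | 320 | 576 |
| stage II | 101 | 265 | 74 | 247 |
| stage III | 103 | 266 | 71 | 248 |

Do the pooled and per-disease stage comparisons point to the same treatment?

No

Stage IV: Drug B 155/602 = 25.7%, Drug A 8/42 = 19.0% → Drug B
Stage I: Drug B 50/71 = 70.4%, Drug A 320/576 = 55.6% → Drug B
Stage II: Drug B 101/265 = 38.1%, Drug A 74/247 = 30.0% → Drug B
Stage III: Drug B 103/266 = 38.7%, Drug A 71/248 = 28.6% → Drug B
Overall: Drug B 409/1204 = 34.0%, Drug A 473/1113 = 42.5% → Drug A
Drug B wins each disease group but Drug A wins overall — the comparison reverses. Drug B's patients skew toward stage IV, which has a lower base rate.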